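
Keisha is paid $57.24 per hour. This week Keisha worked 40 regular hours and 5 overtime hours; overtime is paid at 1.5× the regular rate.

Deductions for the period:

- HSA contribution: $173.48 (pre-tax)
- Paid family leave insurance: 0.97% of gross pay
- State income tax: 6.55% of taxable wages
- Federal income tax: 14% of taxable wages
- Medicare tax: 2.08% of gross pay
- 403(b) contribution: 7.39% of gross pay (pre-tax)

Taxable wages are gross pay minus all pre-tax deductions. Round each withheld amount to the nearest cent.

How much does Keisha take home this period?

$1,779.78

Regular pay: 40 × $57.24 = $2,289.60
Overtime pay: 5 × $57.24 × 1.5 = $429.30
Gross pay = $2,289.60 + $429.30 = $2,718.90
HSA contribution: $173.48
403(b) contribution: $2,718.90 × 0.0739 = $200.93
Pre-tax total = $173.48 + $200.93 = $374.41
Taxable wages = $2,718.90 − $374.41 = $2,344.49
Federal income tax: $2,344.49 × 0.14 = $328.23
State income tax: $2,344.49 × 0.0655 = $153.56
Medicare tax: $2,718.90 × 0.0208 = $56.55
Paid family leave insurance: $2,718.90 × 0.0097 = $26.37
Total deductions = $173.48 + $200.93 + $328.23 + $153.56 + $56.55 + $26.37 = $939.12
Net pay = $2,718.90 − $939.12 = $1,779.78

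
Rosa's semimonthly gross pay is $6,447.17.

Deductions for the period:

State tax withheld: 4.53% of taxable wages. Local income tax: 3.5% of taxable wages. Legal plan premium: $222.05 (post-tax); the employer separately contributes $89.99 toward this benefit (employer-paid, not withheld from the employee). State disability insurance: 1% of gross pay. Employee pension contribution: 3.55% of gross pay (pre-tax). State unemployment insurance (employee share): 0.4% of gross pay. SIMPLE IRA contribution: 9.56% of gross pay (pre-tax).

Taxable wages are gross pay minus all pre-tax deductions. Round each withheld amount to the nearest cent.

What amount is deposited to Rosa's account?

$4,839.80

SIMPLE IRA contribution: $6,447.17 × 0.0956 = $616.35
Employee pension contribution: $6,447.17 × 0.0355 = $228.87
Pre-tax total = $616.35 + $228.87 = $845.22
Taxable wages = $6,447.17 − $845.22 = $5,601.95
Local income tax: $5,601.95 × 0.035 = $196.07
State tax withheld: $5,601.95 × 0.0453 = $253.77
State unemployment insurance (employee share): $6,447.17 × 0.004 = $25.79
State disability insurance: $6,447.17 × 0.01 = $64.47
Legal plan premium: $222.05
(Employer's $89.99 toward legal plan premium is not withheld from the employee.)
Total deductions = $616.35 + $228.87 + $196.07 + $253.77 + $25.79 + $64.47 + $222.05 = $1,607.37
Net pay = $6,447.17 − $1,607.37 = $4,839.80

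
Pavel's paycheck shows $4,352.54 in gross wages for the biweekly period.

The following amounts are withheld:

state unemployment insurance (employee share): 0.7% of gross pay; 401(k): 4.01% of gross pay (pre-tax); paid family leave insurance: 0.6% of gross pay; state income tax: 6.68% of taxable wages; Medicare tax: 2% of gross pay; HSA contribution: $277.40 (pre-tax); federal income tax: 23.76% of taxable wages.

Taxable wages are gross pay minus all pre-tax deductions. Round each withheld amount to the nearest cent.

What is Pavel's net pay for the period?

$2,569.62

401(k): $4,352.54 × 0.0401 = $174.54
HSA contribution: $277.40
Pre-tax total = $174.54 + $277.40 = $451.94
Taxable wages = $4,352.54 − $451.94 = $3,900.60
State income tax: $3,900.60 × 0.0668 = $260.56
Federal income tax: $3,900.60 × 0.2376 = $926.78
State unemployment insurance (employee share): $4,352.54 × 0.007 = $30.47
Paid family leave insurance: $4,352.54 × 0.006 = $26.12
Medicare tax: $4,352.54 × 0.02 = $87.05
Total deductions = $174.54 + $277.40 + $260.56 + $926.78 + $30.47 + $26.12 + $87.05 = $1,782.92
Net pay = $4,352.54 − $1,782.92 = $2,569.62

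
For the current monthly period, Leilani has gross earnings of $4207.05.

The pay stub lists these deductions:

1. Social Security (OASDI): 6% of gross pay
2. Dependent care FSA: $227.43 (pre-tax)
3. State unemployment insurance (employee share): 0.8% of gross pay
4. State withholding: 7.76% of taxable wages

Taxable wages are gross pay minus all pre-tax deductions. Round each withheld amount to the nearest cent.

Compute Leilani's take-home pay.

$3384.72

Dependent care FSA: $227.43
Taxable wages = $4207.05 − $227.43 = $3979.62
State withholding: $3979.62 × 0.0776 = $308.82
Social Security (OASDI): $4207.05 × 0.06 = $252.42
State unemployment insurance (employee share): $4207.05 × 0.008 = $33.66
Total deductions = $227.43 + $308.82 + $252.42 + $33.66 = $822.33
Net pay = $4207.05 − $822.33 = $3384.72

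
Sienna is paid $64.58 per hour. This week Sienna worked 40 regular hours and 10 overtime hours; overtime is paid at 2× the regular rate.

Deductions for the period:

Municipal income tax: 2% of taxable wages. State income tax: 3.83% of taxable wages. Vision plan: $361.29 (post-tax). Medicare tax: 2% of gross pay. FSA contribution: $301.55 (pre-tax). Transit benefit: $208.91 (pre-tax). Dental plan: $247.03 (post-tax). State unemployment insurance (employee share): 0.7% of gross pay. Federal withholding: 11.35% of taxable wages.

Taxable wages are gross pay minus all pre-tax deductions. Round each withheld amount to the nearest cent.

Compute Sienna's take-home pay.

$2,073.41

Regular pay: 40 × $64.58 = $2,583.20
Overtime pay: 10 × $64.58 × 2 = $1,291.60
Gross pay = $2,583.20 + $1,291.60 = $3,874.80
FSA contribution: $301.55
Transit benefit: $208.91
Pre-tax total = $301.55 + $208.91 = $510.46
Taxable wages = $3,874.80 − $510.46 = $3,364.34
Federal withholding: $3,364.34 × 0.1135 = $381.85
Municipal income tax: $3,364.34 × 0.02 = $67.29
State income tax: $3,364.34 × 0.0383 = $128.85
Medicare tax: $3,874.80 × 0.02 = $77.50
State unemployment insurance (employee share): $3,874.80 × 0.007 = $27.12
Dental plan: $247.03
Vision plan: $361.29
Total deductions = $301.55 + $208.91 + $381.85 + $67.29 + $128.85 + $77.50 + $27.12 + $247.03 + $361.29 = $1,801.39
Net pay = $3,874.80 − $1,801.39 = $2,073.41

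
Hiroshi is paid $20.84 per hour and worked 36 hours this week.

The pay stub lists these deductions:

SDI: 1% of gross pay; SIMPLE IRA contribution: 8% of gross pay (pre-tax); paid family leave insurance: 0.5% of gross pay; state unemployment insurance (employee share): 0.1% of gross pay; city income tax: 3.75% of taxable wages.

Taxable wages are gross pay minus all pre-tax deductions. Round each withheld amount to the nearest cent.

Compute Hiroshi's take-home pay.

$652.34

Gross pay: 36 × $20.84 = $750.24
SIMPLE IRA contribution: $750.24 × 0.08 = $60.02
Taxable wages = $750.24 − $60.02 = $690.22
City income tax: $690.22 × 0.0375 = $25.88
SDI: $750.24 × 0.01 = $7.50
State unemployment insurance (employee share): $750.24 × 0.001 = $0.75
Paid family leave insurance: $750.24 × 0.005 = $3.75
Total deductions = $60.02 + $25.88 + $7.50 + $0.75 + $3.75 = $97.90
Net pay = $750.24 − $97.90 = $652.34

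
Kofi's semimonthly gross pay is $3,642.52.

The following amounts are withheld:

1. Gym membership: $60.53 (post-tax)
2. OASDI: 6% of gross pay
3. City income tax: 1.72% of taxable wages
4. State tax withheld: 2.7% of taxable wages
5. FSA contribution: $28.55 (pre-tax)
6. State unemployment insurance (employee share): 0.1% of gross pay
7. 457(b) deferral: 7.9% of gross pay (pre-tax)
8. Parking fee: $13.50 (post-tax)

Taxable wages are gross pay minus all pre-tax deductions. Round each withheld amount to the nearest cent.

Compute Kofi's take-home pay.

$2,882.97

FSA contribution: $28.55
457(b) deferral: $3,642.52 × 0.079 = $287.76
Pre-tax total = $28.55 + $287.76 = $316.31
Taxable wages = $3,642.52 − $316.31 = $3,326.21
City income tax: $3,326.21 × 0.0172 = $57.21
State tax withheld: $3,326.21 × 0.027 = $89.81
OASDI: $3,642.52 × 0.06 = $218.55
State unemployment insurance (employee share): $3,642.52 × 0.001 = $3.64
Gym membership: $60.53
Parking fee: $13.50
Total deductions = $28.55 + $287.76 + $57.21 + $89.81 + $218.55 + $3.64 + $60.53 + $13.50 = $759.55
Net pay = $3,642.52 − $759.55 = $2,882.97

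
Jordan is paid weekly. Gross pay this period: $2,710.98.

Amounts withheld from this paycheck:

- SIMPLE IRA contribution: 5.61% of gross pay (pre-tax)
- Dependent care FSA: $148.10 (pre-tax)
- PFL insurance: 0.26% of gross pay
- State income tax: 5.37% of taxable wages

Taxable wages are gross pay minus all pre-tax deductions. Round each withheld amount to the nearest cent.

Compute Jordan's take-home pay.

$2,274.28

SIMPLE IRA contribution: $2,710.98 × 0.0561 = $152.09
Dependent care FSA: $148.10
Pre-tax total = $152.09 + $148.10 = $300.19
Taxable wages = $2,710.98 − $300.19 = $2,410.79
State income tax: $2,410.79 × 0.0537 = $129.46
PFL insurance: $2,710.98 × 0.0026 = $7.05
Total deductions = $152.09 + $148.10 + $129.46 + $7.05 = $436.70
Net pay = $2,710.98 − $436.70 = $2,274.28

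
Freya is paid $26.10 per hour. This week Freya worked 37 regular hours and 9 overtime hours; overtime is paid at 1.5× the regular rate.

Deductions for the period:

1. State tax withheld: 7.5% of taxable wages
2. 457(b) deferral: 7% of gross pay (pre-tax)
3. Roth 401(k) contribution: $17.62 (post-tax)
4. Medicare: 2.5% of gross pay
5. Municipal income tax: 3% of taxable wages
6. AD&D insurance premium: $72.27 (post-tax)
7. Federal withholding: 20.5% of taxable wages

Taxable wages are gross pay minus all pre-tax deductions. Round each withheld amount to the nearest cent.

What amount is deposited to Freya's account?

Regular pay: 37 × $26.10 = $965.70
Overtime pay: 9 × $26.10 × 1.5 = $352.35
Gross pay = $965.70 + $352.35 = $1318.05
457(b) deferral: $1318.05 × 0.07 = $92.26
Taxable wages = $1318.05 − $92.26 = $1225.79
State tax withheld: $1225.79 × 0.075 = $91.93
Municipal income tax: $1225.79 × 0.03 = $36.77
Federal withholding: $1225.79 × 0.205 = $251.29
Medicare: $1318.05 × 0.025 = $32.95
Roth 401(k) contribution: $17.62
AD&D insurance premium: $72.27
Total deductions = $92.26 + $91.93 + $36.77 + $251.29 + $32.95 + $17.62 + $72.27 = $595.09
Net pay = $1318.05 − $595.09 = $722.96

$722.96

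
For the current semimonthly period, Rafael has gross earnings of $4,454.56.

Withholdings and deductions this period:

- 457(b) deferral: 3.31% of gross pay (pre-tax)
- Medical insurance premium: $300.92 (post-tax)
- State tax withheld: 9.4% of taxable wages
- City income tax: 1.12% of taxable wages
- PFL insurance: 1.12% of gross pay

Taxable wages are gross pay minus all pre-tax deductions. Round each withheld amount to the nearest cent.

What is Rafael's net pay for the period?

457(b) deferral: $4,454.56 × 0.0331 = $147.45
Taxable wages = $4,454.56 − $147.45 = $4,307.11
State tax withheld: $4,307.11 × 0.094 = $404.87
City income tax: $4,307.11 × 0.0112 = $48.24
PFL insurance: $4,454.56 × 0.0112 = $49.89
Medical insurance premium: $300.92
Total deductions = $147.45 + $404.87 + $48.24 + $49.89 + $300.92 = $951.37
Net pay = $4,454.56 − $951.37 = $3,503.19

$3,503.19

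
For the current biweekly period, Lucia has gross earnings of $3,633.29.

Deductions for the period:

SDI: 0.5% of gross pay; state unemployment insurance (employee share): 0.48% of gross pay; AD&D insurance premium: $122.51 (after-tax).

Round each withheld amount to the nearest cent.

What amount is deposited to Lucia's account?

SDI: $3,633.29 × 0.005 = $18.17
State unemployment insurance (employee share): $3,633.29 × 0.0048 = $17.44
AD&D insurance premium: $122.51
Total deductions = $18.17 + $17.44 + $122.51 = $158.12
Net pay = $3,633.29 − $158.12 = $3,475.17

$3,475.17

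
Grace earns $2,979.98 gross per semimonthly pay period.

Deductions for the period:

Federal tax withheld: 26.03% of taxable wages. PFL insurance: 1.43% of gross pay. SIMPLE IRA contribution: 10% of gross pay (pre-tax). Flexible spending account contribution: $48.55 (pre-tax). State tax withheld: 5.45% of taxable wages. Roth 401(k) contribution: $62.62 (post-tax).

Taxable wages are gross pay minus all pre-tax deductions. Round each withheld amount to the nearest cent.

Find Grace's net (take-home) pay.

Flexible spending account contribution: $48.55
SIMPLE IRA contribution: $2,979.98 × 0.1 = $298.00
Pre-tax total = $48.55 + $298.00 = $346.55
Taxable wages = $2,979.98 − $346.55 = $2,633.43
State tax withheld: $2,633.43 × 0.0545 = $143.52
Federal tax withheld: $2,633.43 × 0.2603 = $685.48
PFL insurance: $2,979.98 × 0.0143 = $42.61
Roth 401(k) contribution: $62.62
Total deductions = $48.55 + $298.00 + $143.52 + $685.48 + $42.61 + $62.62 = $1,280.78
Net pay = $2,979.98 − $1,280.78 = $1,699.20

$1,699.20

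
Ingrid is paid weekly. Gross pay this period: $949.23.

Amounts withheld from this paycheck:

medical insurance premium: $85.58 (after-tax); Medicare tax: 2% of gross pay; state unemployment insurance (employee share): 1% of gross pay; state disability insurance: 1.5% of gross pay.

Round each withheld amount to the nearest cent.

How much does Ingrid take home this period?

State disability insurance: $949.23 × 0.015 = $14.24
State unemployment insurance (employee share): $949.23 × 0.01 = $9.49
Medicare tax: $949.23 × 0.02 = $18.98
Medical insurance premium: $85.58
Total deductions = $14.24 + $9.49 + $18.98 + $85.58 = $128.29
Net pay = $949.23 − $128.29 = $820.94

$820.94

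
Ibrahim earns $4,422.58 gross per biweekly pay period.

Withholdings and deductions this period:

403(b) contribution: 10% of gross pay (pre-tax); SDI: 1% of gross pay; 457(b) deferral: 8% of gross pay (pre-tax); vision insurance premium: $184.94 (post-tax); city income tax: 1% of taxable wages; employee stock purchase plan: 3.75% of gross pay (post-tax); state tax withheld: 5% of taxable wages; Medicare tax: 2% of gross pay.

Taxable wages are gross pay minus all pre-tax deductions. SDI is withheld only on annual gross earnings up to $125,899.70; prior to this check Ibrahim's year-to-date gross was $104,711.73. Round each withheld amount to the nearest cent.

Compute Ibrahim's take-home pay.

403(b) contribution: $4,422.58 × 0.1 = $442.26
457(b) deferral: $4,422.58 × 0.08 = $353.81
Pre-tax total = $442.26 + $353.81 = $796.07
Taxable wages = $4,422.58 − $796.07 = $3,626.51
State tax withheld: $3,626.51 × 0.05 = $181.33
City income tax: $3,626.51 × 0.01 = $36.27
Medicare tax: $4,422.58 × 0.02 = $88.45
SDI: cap not yet reached, full $4,422.58 is subject → $4,422.58 × 0.01 = $44.23
Vision insurance premium: $184.94
Employee stock purchase plan: $4,422.58 × 0.0375 = $165.85
Total deductions = $442.26 + $353.81 + $181.33 + $36.27 + $88.45 + $44.23 + $184.94 + $165.85 = $1,497.14
Net pay = $4,422.58 − $1,497.14 = $2,925.44

$2,925.44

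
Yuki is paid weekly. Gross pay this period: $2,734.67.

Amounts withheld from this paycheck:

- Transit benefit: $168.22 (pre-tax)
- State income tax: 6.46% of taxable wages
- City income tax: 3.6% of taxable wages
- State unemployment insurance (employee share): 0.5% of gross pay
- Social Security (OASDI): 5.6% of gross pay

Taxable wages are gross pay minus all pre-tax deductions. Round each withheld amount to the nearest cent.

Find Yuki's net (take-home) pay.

$2,141.46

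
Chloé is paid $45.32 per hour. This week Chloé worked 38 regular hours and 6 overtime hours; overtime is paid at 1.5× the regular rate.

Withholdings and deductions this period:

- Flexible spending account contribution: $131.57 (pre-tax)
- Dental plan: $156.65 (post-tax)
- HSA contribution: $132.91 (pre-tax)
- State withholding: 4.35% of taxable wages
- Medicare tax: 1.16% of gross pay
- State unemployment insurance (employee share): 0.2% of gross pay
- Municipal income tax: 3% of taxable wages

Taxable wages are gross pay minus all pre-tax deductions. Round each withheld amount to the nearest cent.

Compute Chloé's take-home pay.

Regular pay: 38 × $45.32 = $1722.16
Overtime pay: 6 × $45.32 × 1.5 = $407.88
Gross pay = $1722.16 + $407.88 = $2130.04
HSA contribution: $132.91
Flexible spending account contribution: $131.57
Pre-tax total = $132.91 + $131.57 = $264.48
Taxable wages = $2130.04 − $264.48 = $1865.56
State withholding: $1865.56 × 0.0435 = $81.15
Municipal income tax: $1865.56 × 0.03 = $55.97
State unemployment insurance (employee share): $2130.04 × 0.002 = $4.26
Medicare tax: $2130.04 × 0.0116 = $24.71
Dental plan: $156.65
Total deductions = $132.91 + $131.57 + $81.15 + $55.97 + $4.26 + $24.71 + $156.65 = $587.22
Net pay = $2130.04 − $587.22 = $1542.82

$1542.82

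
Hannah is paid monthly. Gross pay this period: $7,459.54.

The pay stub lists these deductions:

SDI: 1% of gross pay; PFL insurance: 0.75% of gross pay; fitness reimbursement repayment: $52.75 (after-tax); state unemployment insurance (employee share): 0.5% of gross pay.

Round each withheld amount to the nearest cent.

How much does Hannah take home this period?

$7,238.94

State unemployment insurance (employee share): $7,459.54 × 0.005 = $37.30
PFL insurance: $7,459.54 × 0.0075 = $55.95
SDI: $7,459.54 × 0.01 = $74.60
Fitness reimbursement repayment: $52.75
Total deductions = $37.30 + $55.95 + $74.60 + $52.75 = $220.60
Net pay = $7,459.54 − $220.60 = $7,238.94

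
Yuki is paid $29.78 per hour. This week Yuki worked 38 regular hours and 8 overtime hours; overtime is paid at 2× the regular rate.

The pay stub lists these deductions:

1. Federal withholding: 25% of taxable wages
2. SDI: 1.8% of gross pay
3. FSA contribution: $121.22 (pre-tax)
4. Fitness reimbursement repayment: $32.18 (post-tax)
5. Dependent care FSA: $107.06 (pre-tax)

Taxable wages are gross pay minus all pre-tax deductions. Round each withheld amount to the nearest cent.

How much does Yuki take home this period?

$973.75

Regular pay: 38 × $29.78 = $1,131.64
Overtime pay: 8 × $29.78 × 2 = $476.48
Gross pay = $1,131.64 + $476.48 = $1,608.12
FSA contribution: $121.22
Dependent care FSA: $107.06
Pre-tax total = $121.22 + $107.06 = $228.28
Taxable wages = $1,608.12 − $228.28 = $1,379.84
Federal withholding: $1,379.84 × 0.25 = $344.96
SDI: $1,608.12 × 0.018 = $28.95
Fitness reimbursement repayment: $32.18
Total deductions = $121.22 + $107.06 + $344.96 + $28.95 + $32.18 = $634.37
Net pay = $1,608.12 − $634.37 = $973.75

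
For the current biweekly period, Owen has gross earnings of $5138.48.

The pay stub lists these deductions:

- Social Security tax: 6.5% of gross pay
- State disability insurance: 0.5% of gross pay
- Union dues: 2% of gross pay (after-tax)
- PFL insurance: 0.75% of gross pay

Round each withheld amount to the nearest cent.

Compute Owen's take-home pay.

State disability insurance: $5138.48 × 0.005 = $25.69
PFL insurance: $5138.48 × 0.0075 = $38.54
Social Security tax: $5138.48 × 0.065 = $334.00
Union dues: $5138.48 × 0.02 = $102.77
Total deductions = $25.69 + $38.54 + $334.00 + $102.77 = $501.00
Net pay = $5138.48 − $501.00 = $4637.48

$4637.48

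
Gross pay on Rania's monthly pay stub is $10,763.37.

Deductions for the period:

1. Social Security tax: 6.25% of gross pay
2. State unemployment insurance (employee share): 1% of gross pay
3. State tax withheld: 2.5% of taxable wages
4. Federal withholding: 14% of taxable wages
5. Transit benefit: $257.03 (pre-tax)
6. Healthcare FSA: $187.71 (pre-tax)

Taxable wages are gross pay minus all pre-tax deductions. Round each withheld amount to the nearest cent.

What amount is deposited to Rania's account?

Healthcare FSA: $187.71
Transit benefit: $257.03
Pre-tax total = $187.71 + $257.03 = $444.74
Taxable wages = $10,763.37 − $444.74 = $10,318.63
State tax withheld: $10,318.63 × 0.025 = $257.97
Federal withholding: $10,318.63 × 0.14 = $1,444.61
State unemployment insurance (employee share): $10,763.37 × 0.01 = $107.63
Social Security tax: $10,763.37 × 0.0625 = $672.71
Total deductions = $187.71 + $257.03 + $257.97 + $1,444.61 + $107.63 + $672.71 = $2,927.66
Net pay = $10,763.37 − $2,927.66 = $7,835.71

$7,835.71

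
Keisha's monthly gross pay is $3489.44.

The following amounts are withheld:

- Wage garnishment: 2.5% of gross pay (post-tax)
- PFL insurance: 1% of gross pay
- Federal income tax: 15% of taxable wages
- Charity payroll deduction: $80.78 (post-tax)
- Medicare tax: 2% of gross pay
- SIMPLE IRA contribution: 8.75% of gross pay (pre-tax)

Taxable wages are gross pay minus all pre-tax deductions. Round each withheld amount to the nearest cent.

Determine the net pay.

$2433.79

SIMPLE IRA contribution: $3489.44 × 0.0875 = $305.33
Taxable wages = $3489.44 − $305.33 = $3184.11
Federal income tax: $3184.11 × 0.15 = $477.62
Medicare tax: $3489.44 × 0.02 = $69.79
PFL insurance: $3489.44 × 0.01 = $34.89
Wage garnishment: $3489.44 × 0.025 = $87.24
Charity payroll deduction: $80.78
Total deductions = $305.33 + $477.62 + $69.79 + $34.89 + $87.24 + $80.78 = $1055.65
Net pay = $3489.44 − $1055.65 = $2433.79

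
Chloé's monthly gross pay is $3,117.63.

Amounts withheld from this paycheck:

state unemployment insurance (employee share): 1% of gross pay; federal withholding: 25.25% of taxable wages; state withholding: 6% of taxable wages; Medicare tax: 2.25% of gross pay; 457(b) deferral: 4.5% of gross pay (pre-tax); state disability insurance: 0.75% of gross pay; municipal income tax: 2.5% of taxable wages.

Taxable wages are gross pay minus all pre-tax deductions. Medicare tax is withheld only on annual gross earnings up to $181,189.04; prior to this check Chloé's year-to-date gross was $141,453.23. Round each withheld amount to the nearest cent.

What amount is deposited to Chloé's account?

$1,847.78

457(b) deferral: $3,117.63 × 0.045 = $140.29
Taxable wages = $3,117.63 − $140.29 = $2,977.34
Federal withholding: $2,977.34 × 0.2525 = $751.78
Municipal income tax: $2,977.34 × 0.025 = $74.43
State withholding: $2,977.34 × 0.06 = $178.64
State disability insurance: $3,117.63 × 0.0075 = $23.38
Medicare tax: cap not yet reached, full $3,117.63 is subject → $3,117.63 × 0.0225 = $70.15
State unemployment insurance (employee share): $3,117.63 × 0.01 = $31.18
Total deductions = $140.29 + $751.78 + $74.43 + $178.64 + $23.38 + $70.15 + $31.18 = $1,269.85
Net pay = $3,117.63 − $1,269.85 = $1,847.78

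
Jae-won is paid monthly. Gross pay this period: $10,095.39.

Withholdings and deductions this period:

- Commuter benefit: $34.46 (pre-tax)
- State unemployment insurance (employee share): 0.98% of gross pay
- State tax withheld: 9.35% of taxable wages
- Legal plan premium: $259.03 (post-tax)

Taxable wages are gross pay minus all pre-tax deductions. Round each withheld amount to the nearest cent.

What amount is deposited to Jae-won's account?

Commuter benefit: $34.46
Taxable wages = $10,095.39 − $34.46 = $10,060.93
State tax withheld: $10,060.93 × 0.0935 = $940.70
State unemployment insurance (employee share): $10,095.39 × 0.0098 = $98.93
Legal plan premium: $259.03
Total deductions = $34.46 + $940.70 + $98.93 + $259.03 = $1,333.12
Net pay = $10,095.39 − $1,333.12 = $8,762.27

$8,762.27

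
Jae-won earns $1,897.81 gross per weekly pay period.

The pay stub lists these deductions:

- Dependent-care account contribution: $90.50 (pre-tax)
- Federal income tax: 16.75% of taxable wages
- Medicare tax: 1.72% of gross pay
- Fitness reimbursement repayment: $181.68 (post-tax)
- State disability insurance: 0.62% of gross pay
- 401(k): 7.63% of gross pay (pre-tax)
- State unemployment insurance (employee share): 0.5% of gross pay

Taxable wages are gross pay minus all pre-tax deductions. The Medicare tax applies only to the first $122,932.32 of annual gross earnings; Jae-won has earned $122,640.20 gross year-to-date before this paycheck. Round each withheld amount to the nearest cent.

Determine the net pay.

$1,176.08

Dependent-care account contribution: $90.50
401(k): $1,897.81 × 0.0763 = $144.80
Pre-tax total = $90.50 + $144.80 = $235.30
Taxable wages = $1,897.81 − $235.30 = $1,662.51
Federal income tax: $1,662.51 × 0.1675 = $278.47
State unemployment insurance (employee share): $1,897.81 × 0.005 = $9.49
State disability insurance: $1,897.81 × 0.0062 = $11.77
Medicare tax: only $122,932.32 − $122,640.20 = $292.12 of this check is subject → $292.12 × 0.0172 = $5.02
Fitness reimbursement repayment: $181.68
Total deductions = $90.50 + $144.80 + $278.47 + $9.49 + $11.77 + $5.02 + $181.68 = $721.73
Net pay = $1,897.81 − $721.73 = $1,176.08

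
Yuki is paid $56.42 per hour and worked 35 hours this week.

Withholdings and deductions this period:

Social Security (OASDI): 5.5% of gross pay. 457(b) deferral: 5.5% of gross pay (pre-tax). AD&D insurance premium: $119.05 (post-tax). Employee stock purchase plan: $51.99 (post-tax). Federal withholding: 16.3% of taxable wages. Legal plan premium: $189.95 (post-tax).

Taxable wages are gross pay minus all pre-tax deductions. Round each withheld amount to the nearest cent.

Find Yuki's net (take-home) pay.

$1,092.32

Gross pay: 35 × $56.42 = $1,974.70
457(b) deferral: $1,974.70 × 0.055 = $108.61
Taxable wages = $1,974.70 − $108.61 = $1,866.09
Federal withholding: $1,866.09 × 0.163 = $304.17
Social Security (OASDI): $1,974.70 × 0.055 = $108.61
Legal plan premium: $189.95
Employee stock purchase plan: $51.99
AD&D insurance premium: $119.05
Total deductions = $108.61 + $304.17 + $108.61 + $189.95 + $51.99 + $119.05 = $882.38
Net pay = $1,974.70 − $882.38 = $1,092.32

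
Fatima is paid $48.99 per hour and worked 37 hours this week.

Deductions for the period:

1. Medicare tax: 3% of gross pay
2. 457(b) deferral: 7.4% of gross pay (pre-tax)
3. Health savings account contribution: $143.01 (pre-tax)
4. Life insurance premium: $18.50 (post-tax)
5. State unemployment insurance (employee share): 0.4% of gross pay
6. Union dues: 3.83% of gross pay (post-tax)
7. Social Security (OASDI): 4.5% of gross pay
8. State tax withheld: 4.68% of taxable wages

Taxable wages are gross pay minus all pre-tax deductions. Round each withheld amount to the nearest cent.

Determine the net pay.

Gross pay: 37 × $48.99 = $1812.63
Health savings account contribution: $143.01
457(b) deferral: $1812.63 × 0.074 = $134.13
Pre-tax total = $143.01 + $134.13 = $277.14
Taxable wages = $1812.63 − $277.14 = $1535.49
State tax withheld: $1535.49 × 0.0468 = $71.86
Medicare tax: $1812.63 × 0.03 = $54.38
State unemployment insurance (employee share): $1812.63 × 0.004 = $7.25
Social Security (OASDI): $1812.63 × 0.045 = $81.57
Union dues: $1812.63 × 0.0383 = $69.42
Life insurance premium: $18.50
Total deductions = $143.01 + $134.13 + $71.86 + $54.38 + $7.25 + $81.57 + $69.42 + $18.50 = $580.12
Net pay = $1812.63 − $580.12 = $1232.51

$1232.51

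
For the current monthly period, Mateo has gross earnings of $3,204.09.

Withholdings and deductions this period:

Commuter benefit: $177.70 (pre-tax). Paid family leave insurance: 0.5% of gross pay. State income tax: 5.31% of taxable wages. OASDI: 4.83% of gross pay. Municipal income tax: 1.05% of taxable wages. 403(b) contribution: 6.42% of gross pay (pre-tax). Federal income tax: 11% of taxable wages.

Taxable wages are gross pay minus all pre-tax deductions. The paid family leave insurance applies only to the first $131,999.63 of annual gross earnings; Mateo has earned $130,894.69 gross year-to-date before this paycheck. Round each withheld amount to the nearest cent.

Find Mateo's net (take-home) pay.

$2,170.73

Commuter benefit: $177.70
403(b) contribution: $3,204.09 × 0.0642 = $205.70
Pre-tax total = $177.70 + $205.70 = $383.40
Taxable wages = $3,204.09 − $383.40 = $2,820.69
Federal income tax: $2,820.69 × 0.11 = $310.28
State income tax: $2,820.69 × 0.0531 = $149.78
Municipal income tax: $2,820.69 × 0.0105 = $29.62
Paid family leave insurance: only $131,999.63 − $130,894.69 = $1,104.94 of this check is subject → $1,104.94 × 0.005 = $5.52
OASDI: $3,204.09 × 0.0483 = $154.76
Total deductions = $177.70 + $205.70 + $310.28 + $149.78 + $29.62 + $5.52 + $154.76 = $1,033.36
Net pay = $3,204.09 − $1,033.36 = $2,170.73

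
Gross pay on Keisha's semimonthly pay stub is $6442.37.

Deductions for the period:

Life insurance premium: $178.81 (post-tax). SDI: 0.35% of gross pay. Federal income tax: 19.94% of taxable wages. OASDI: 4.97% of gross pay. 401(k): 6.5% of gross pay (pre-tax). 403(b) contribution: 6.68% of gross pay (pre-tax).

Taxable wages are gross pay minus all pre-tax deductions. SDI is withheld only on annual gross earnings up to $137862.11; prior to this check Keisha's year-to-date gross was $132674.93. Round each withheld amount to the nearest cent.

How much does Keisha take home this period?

$3960.81

401(k): $6442.37 × 0.065 = $418.75
403(b) contribution: $6442.37 × 0.0668 = $430.35
Pre-tax total = $418.75 + $430.35 = $849.10
Taxable wages = $6442.37 − $849.10 = $5593.27
Federal income tax: $5593.27 × 0.1994 = $1115.30
SDI: only $137862.11 − $132674.93 = $5187.18 of this check is subject → $5187.18 × 0.0035 = $18.16
OASDI: $6442.37 × 0.0497 = $320.19
Life insurance premium: $178.81
Total deductions = $418.75 + $430.35 + $1115.30 + $18.16 + $320.19 + $178.81 = $2481.56
Net pay = $6442.37 − $2481.56 = $3960.81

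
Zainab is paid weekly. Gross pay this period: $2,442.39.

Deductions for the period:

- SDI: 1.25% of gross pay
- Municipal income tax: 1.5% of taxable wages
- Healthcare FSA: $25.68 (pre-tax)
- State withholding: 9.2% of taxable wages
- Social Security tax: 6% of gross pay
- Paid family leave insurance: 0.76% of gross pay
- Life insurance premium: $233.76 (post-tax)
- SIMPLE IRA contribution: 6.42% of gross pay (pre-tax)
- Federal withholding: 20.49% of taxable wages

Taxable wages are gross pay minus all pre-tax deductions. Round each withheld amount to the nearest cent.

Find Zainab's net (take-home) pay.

Healthcare FSA: $25.68
SIMPLE IRA contribution: $2,442.39 × 0.0642 = $156.80
Pre-tax total = $25.68 + $156.80 = $182.48
Taxable wages = $2,442.39 − $182.48 = $2,259.91
Municipal income tax: $2,259.91 × 0.015 = $33.90
Federal withholding: $2,259.91 × 0.2049 = $463.06
State withholding: $2,259.91 × 0.092 = $207.91
SDI: $2,442.39 × 0.0125 = $30.53
Social Security tax: $2,442.39 × 0.06 = $146.54
Paid family leave insurance: $2,442.39 × 0.0076 = $18.56
Life insurance premium: $233.76
Total deductions = $25.68 + $156.80 + $33.90 + $463.06 + $207.91 + $30.53 + $146.54 + $18.56 + $233.76 = $1,316.74
Net pay = $2,442.39 − $1,316.74 = $1,125.65

$1,125.65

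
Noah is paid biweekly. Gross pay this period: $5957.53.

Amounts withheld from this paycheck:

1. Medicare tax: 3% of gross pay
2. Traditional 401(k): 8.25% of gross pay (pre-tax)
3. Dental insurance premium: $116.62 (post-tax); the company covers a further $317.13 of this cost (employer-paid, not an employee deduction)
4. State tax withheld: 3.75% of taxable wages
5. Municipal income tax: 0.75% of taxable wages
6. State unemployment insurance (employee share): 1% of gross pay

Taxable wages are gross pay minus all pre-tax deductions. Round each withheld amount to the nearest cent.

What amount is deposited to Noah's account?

$4865.12

Traditional 401(k): $5957.53 × 0.0825 = $491.50
Taxable wages = $5957.53 − $491.50 = $5466.03
State tax withheld: $5466.03 × 0.0375 = $204.98
Municipal income tax: $5466.03 × 0.0075 = $41.00
State unemployment insurance (employee share): $5957.53 × 0.01 = $59.58
Medicare tax: $5957.53 × 0.03 = $178.73
Dental insurance premium: $116.62
(Employer's $317.13 toward dental insurance premium is not withheld from the employee.)
Total deductions = $491.50 + $204.98 + $41.00 + $59.58 + $178.73 + $116.62 = $1092.41
Net pay = $5957.53 − $1092.41 = $4865.12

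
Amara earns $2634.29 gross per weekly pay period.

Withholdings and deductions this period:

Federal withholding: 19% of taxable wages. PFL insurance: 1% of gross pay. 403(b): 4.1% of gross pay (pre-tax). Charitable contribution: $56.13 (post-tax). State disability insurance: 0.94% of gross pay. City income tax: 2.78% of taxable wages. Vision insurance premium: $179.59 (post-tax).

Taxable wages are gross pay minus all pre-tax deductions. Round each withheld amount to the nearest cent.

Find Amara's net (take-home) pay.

$1689.24

403(b): $2634.29 × 0.041 = $108.01
Taxable wages = $2634.29 − $108.01 = $2526.28
City income tax: $2526.28 × 0.0278 = $70.23
Federal withholding: $2526.28 × 0.19 = $479.99
State disability insurance: $2634.29 × 0.0094 = $24.76
PFL insurance: $2634.29 × 0.01 = $26.34
Vision insurance premium: $179.59
Charitable contribution: $56.13
Total deductions = $108.01 + $70.23 + $479.99 + $24.76 + $26.34 + $179.59 + $56.13 = $945.05
Net pay = $2634.29 − $945.05 = $1689.24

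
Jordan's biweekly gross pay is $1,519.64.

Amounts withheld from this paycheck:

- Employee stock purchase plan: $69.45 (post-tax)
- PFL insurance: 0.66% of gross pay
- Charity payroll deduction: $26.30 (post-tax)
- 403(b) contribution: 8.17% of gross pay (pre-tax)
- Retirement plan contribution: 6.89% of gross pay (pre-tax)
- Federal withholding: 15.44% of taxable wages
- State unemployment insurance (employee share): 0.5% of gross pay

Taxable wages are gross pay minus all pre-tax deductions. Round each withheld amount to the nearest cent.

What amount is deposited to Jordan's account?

$978.11

403(b) contribution: $1,519.64 × 0.0817 = $124.15
Retirement plan contribution: $1,519.64 × 0.0689 = $104.70
Pre-tax total = $124.15 + $104.70 = $228.85
Taxable wages = $1,519.64 − $228.85 = $1,290.79
Federal withholding: $1,290.79 × 0.1544 = $199.30
PFL insurance: $1,519.64 × 0.0066 = $10.03
State unemployment insurance (employee share): $1,519.64 × 0.005 = $7.60
Employee stock purchase plan: $69.45
Charity payroll deduction: $26.30
Total deductions = $124.15 + $104.70 + $199.30 + $10.03 + $7.60 + $69.45 + $26.30 = $541.53
Net pay = $1,519.64 − $541.53 = $978.11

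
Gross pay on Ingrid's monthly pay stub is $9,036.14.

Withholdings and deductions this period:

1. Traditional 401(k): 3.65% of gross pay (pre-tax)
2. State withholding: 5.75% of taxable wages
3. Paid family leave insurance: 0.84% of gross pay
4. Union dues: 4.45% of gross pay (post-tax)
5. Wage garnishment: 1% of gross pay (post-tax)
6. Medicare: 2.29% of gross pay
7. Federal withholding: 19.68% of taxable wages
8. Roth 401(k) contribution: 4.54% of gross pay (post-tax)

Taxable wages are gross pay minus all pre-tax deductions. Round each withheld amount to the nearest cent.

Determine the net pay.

$5,306.77

Traditional 401(k): $9,036.14 × 0.0365 = $329.82
Taxable wages = $9,036.14 − $329.82 = $8,706.32
State withholding: $8,706.32 × 0.0575 = $500.61
Federal withholding: $8,706.32 × 0.1968 = $1,713.40
Paid family leave insurance: $9,036.14 × 0.0084 = $75.90
Medicare: $9,036.14 × 0.0229 = $206.93
Wage garnishment: $9,036.14 × 0.01 = $90.36
Roth 401(k) contribution: $9,036.14 × 0.0454 = $410.24
Union dues: $9,036.14 × 0.0445 = $402.11
Total deductions = $329.82 + $500.61 + $1,713.40 + $75.90 + $206.93 + $90.36 + $410.24 + $402.11 = $3,729.37
Net pay = $9,036.14 − $3,729.37 = $5,306.77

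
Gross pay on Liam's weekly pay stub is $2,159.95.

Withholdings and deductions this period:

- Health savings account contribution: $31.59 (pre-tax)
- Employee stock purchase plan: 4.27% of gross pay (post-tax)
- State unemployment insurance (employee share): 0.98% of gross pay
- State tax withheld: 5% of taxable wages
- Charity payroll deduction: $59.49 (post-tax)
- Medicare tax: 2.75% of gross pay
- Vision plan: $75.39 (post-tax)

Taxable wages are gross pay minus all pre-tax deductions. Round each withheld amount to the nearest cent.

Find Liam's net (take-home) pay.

Health savings account contribution: $31.59
Taxable wages = $2,159.95 − $31.59 = $2,128.36
State tax withheld: $2,128.36 × 0.05 = $106.42
Medicare tax: $2,159.95 × 0.0275 = $59.40
State unemployment insurance (employee share): $2,159.95 × 0.0098 = $21.17
Vision plan: $75.39
Employee stock purchase plan: $2,159.95 × 0.0427 = $92.23
Charity payroll deduction: $59.49
Total deductions = $31.59 + $106.42 + $59.40 + $21.17 + $75.39 + $92.23 + $59.49 = $445.69
Net pay = $2,159.95 − $445.69 = $1,714.26

$1,714.26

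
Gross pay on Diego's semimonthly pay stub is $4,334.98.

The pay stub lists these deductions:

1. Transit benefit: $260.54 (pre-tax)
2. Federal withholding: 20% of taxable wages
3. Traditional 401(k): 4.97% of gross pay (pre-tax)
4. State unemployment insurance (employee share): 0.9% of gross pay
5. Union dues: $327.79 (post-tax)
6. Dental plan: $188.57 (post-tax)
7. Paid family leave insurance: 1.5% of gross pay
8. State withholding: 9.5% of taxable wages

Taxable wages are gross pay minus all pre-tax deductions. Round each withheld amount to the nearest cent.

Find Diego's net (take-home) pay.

Transit benefit: $260.54
Traditional 401(k): $4,334.98 × 0.0497 = $215.45
Pre-tax total = $260.54 + $215.45 = $475.99
Taxable wages = $4,334.98 − $475.99 = $3,858.99
State withholding: $3,858.99 × 0.095 = $366.60
Federal withholding: $3,858.99 × 0.2 = $771.80
Paid family leave insurance: $4,334.98 × 0.015 = $65.02
State unemployment insurance (employee share): $4,334.98 × 0.009 = $39.01
Dental plan: $188.57
Union dues: $327.79
Total deductions = $260.54 + $215.45 + $366.60 + $771.80 + $65.02 + $39.01 + $188.57 + $327.79 = $2,234.78
Net pay = $4,334.98 − $2,234.78 = $2,100.20

$2,100.20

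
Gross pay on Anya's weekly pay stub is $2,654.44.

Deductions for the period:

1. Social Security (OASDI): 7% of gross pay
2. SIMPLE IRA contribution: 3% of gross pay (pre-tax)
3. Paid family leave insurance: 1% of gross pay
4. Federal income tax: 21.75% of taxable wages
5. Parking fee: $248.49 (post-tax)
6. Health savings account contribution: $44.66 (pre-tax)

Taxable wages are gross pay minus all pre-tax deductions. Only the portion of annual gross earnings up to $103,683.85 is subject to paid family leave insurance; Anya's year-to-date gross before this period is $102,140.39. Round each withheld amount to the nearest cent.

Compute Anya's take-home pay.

SIMPLE IRA contribution: $2,654.44 × 0.03 = $79.63
Health savings account contribution: $44.66
Pre-tax total = $79.63 + $44.66 = $124.29
Taxable wages = $2,654.44 − $124.29 = $2,530.15
Federal income tax: $2,530.15 × 0.2175 = $550.31
Social Security (OASDI): $2,654.44 × 0.07 = $185.81
Paid family leave insurance: only $103,683.85 − $102,140.39 = $1,543.46 of this check is subject → $1,543.46 × 0.01 = $15.43
Parking fee: $248.49
Total deductions = $79.63 + $44.66 + $550.31 + $185.81 + $15.43 + $248.49 = $1,124.33
Net pay = $2,654.44 − $1,124.33 = $1,530.11

$1,530.11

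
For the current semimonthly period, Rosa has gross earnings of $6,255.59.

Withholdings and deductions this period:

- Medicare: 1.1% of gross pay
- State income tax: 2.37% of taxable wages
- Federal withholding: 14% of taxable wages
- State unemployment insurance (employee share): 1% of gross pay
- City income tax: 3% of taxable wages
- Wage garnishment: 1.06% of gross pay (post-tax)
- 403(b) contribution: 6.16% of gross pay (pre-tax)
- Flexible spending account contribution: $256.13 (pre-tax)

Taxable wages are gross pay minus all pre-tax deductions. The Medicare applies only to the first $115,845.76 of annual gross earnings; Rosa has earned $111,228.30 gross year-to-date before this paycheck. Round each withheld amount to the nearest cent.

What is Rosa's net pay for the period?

$4,347.01

403(b) contribution: $6,255.59 × 0.0616 = $385.34
Flexible spending account contribution: $256.13
Pre-tax total = $385.34 + $256.13 = $641.47
Taxable wages = $6,255.59 − $641.47 = $5,614.12
State income tax: $5,614.12 × 0.0237 = $133.05
Federal withholding: $5,614.12 × 0.14 = $785.98
City income tax: $5,614.12 × 0.03 = $168.42
State unemployment insurance (employee share): $6,255.59 × 0.01 = $62.56
Medicare: only $115,845.76 − $111,228.30 = $4,617.46 of this check is subject → $4,617.46 × 0.011 = $50.79
Wage garnishment: $6,255.59 × 0.0106 = $66.31
Total deductions = $385.34 + $256.13 + $133.05 + $785.98 + $168.42 + $62.56 + $50.79 + $66.31 = $1,908.58
Net pay = $6,255.59 − $1,908.58 = $4,347.01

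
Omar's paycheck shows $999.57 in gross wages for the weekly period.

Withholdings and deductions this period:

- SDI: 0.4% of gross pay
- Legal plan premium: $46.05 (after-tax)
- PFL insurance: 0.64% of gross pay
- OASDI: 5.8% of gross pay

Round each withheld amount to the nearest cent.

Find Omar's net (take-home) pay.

$885.14

OASDI: $999.57 × 0.058 = $57.98
SDI: $999.57 × 0.004 = $4.00
PFL insurance: $999.57 × 0.0064 = $6.40
Legal plan premium: $46.05
Total deductions = $57.98 + $4.00 + $6.40 + $46.05 = $114.43
Net pay = $999.57 − $114.43 = $885.14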